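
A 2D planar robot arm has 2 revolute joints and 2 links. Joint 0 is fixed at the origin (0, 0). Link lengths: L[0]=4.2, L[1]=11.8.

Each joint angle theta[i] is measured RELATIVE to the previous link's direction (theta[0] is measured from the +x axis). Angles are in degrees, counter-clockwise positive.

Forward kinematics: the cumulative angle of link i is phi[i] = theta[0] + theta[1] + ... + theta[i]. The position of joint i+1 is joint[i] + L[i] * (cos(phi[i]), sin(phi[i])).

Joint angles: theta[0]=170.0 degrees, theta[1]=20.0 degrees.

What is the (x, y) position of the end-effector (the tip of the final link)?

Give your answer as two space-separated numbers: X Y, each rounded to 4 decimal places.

joint[0] = (0.0000, 0.0000)  (base)
link 0: phi[0] = 170 = 170 deg
  cos(170 deg) = -0.9848, sin(170 deg) = 0.1736
  joint[1] = (0.0000, 0.0000) + 4.2 * (-0.9848, 0.1736) = (0.0000 + -4.1362, 0.0000 + 0.7293) = (-4.1362, 0.7293)
link 1: phi[1] = 170 + 20 = 190 deg
  cos(190 deg) = -0.9848, sin(190 deg) = -0.1736
  joint[2] = (-4.1362, 0.7293) + 11.8 * (-0.9848, -0.1736) = (-4.1362 + -11.6207, 0.7293 + -2.0490) = (-15.7569, -1.3197)
End effector: (-15.7569, -1.3197)

Answer: -15.7569 -1.3197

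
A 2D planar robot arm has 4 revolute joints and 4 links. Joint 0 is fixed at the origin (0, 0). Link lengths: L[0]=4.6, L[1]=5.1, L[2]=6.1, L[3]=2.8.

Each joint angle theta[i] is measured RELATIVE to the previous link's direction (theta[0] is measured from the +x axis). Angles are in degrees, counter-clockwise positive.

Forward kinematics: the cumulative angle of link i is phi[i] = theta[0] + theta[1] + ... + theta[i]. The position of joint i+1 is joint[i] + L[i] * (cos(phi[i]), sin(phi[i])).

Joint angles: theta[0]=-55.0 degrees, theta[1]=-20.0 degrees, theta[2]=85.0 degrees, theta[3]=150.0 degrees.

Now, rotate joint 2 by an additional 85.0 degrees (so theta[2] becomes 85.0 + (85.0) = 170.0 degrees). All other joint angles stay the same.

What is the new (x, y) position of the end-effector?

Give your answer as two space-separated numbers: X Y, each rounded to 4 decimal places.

joint[0] = (0.0000, 0.0000)  (base)
link 0: phi[0] = -55 = -55 deg
  cos(-55 deg) = 0.5736, sin(-55 deg) = -0.8192
  joint[1] = (0.0000, 0.0000) + 4.6 * (0.5736, -0.8192) = (0.0000 + 2.6385, 0.0000 + -3.7681) = (2.6385, -3.7681)
link 1: phi[1] = -55 + -20 = -75 deg
  cos(-75 deg) = 0.2588, sin(-75 deg) = -0.9659
  joint[2] = (2.6385, -3.7681) + 5.1 * (0.2588, -0.9659) = (2.6385 + 1.3200, -3.7681 + -4.9262) = (3.9584, -8.6943)
link 2: phi[2] = -55 + -20 + 170 = 95 deg
  cos(95 deg) = -0.0872, sin(95 deg) = 0.9962
  joint[3] = (3.9584, -8.6943) + 6.1 * (-0.0872, 0.9962) = (3.9584 + -0.5317, -8.6943 + 6.0768) = (3.4268, -2.6175)
link 3: phi[3] = -55 + -20 + 170 + 150 = 245 deg
  cos(245 deg) = -0.4226, sin(245 deg) = -0.9063
  joint[4] = (3.4268, -2.6175) + 2.8 * (-0.4226, -0.9063) = (3.4268 + -1.1833, -2.6175 + -2.5377) = (2.2434, -5.1552)
End effector: (2.2434, -5.1552)

Answer: 2.2434 -5.1552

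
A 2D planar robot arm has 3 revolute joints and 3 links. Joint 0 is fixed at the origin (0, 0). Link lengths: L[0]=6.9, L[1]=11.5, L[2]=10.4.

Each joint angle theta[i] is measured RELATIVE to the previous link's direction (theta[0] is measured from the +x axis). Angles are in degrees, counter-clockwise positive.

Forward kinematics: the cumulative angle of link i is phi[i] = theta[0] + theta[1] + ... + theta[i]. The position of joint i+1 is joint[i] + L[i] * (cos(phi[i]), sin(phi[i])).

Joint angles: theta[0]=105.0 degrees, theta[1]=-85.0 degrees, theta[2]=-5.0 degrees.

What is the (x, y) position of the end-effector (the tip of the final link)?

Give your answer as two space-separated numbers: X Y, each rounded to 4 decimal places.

joint[0] = (0.0000, 0.0000)  (base)
link 0: phi[0] = 105 = 105 deg
  cos(105 deg) = -0.2588, sin(105 deg) = 0.9659
  joint[1] = (0.0000, 0.0000) + 6.9 * (-0.2588, 0.9659) = (0.0000 + -1.7859, 0.0000 + 6.6649) = (-1.7859, 6.6649)
link 1: phi[1] = 105 + -85 = 20 deg
  cos(20 deg) = 0.9397, sin(20 deg) = 0.3420
  joint[2] = (-1.7859, 6.6649) + 11.5 * (0.9397, 0.3420) = (-1.7859 + 10.8065, 6.6649 + 3.9332) = (9.0206, 10.5981)
link 2: phi[2] = 105 + -85 + -5 = 15 deg
  cos(15 deg) = 0.9659, sin(15 deg) = 0.2588
  joint[3] = (9.0206, 10.5981) + 10.4 * (0.9659, 0.2588) = (9.0206 + 10.0456, 10.5981 + 2.6917) = (19.0662, 13.2898)
End effector: (19.0662, 13.2898)

Answer: 19.0662 13.2898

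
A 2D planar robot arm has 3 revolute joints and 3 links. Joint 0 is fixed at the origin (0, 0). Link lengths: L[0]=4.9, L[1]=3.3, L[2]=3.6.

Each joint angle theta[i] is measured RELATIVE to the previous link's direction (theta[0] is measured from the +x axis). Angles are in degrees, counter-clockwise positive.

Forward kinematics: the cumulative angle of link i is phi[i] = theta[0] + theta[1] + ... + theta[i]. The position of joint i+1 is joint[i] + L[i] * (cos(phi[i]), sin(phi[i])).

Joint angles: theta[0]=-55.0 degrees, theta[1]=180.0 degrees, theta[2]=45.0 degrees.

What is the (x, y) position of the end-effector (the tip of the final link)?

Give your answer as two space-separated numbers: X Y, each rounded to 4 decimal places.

Answer: -2.6276 -0.6855

Derivation:
joint[0] = (0.0000, 0.0000)  (base)
link 0: phi[0] = -55 = -55 deg
  cos(-55 deg) = 0.5736, sin(-55 deg) = -0.8192
  joint[1] = (0.0000, 0.0000) + 4.9 * (0.5736, -0.8192) = (0.0000 + 2.8105, 0.0000 + -4.0138) = (2.8105, -4.0138)
link 1: phi[1] = -55 + 180 = 125 deg
  cos(125 deg) = -0.5736, sin(125 deg) = 0.8192
  joint[2] = (2.8105, -4.0138) + 3.3 * (-0.5736, 0.8192) = (2.8105 + -1.8928, -4.0138 + 2.7032) = (0.9177, -1.3106)
link 2: phi[2] = -55 + 180 + 45 = 170 deg
  cos(170 deg) = -0.9848, sin(170 deg) = 0.1736
  joint[3] = (0.9177, -1.3106) + 3.6 * (-0.9848, 0.1736) = (0.9177 + -3.5453, -1.3106 + 0.6251) = (-2.6276, -0.6855)
End effector: (-2.6276, -0.6855)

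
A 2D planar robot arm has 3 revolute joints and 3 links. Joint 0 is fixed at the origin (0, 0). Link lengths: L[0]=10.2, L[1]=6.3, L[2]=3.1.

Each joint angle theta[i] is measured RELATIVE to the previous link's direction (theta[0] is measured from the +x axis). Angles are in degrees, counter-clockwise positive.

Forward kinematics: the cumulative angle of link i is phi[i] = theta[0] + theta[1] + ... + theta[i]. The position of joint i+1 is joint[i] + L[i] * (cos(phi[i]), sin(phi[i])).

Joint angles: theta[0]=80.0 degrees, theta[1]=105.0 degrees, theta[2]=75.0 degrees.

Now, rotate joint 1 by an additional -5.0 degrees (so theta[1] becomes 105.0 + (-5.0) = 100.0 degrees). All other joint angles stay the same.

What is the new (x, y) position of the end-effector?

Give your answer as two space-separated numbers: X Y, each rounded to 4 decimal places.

Answer: -5.3311 7.0507

Derivation:
joint[0] = (0.0000, 0.0000)  (base)
link 0: phi[0] = 80 = 80 deg
  cos(80 deg) = 0.1736, sin(80 deg) = 0.9848
  joint[1] = (0.0000, 0.0000) + 10.2 * (0.1736, 0.9848) = (0.0000 + 1.7712, 0.0000 + 10.0450) = (1.7712, 10.0450)
link 1: phi[1] = 80 + 100 = 180 deg
  cos(180 deg) = -1.0000, sin(180 deg) = 0.0000
  joint[2] = (1.7712, 10.0450) + 6.3 * (-1.0000, 0.0000) = (1.7712 + -6.3000, 10.0450 + 0.0000) = (-4.5288, 10.0450)
link 2: phi[2] = 80 + 100 + 75 = 255 deg
  cos(255 deg) = -0.2588, sin(255 deg) = -0.9659
  joint[3] = (-4.5288, 10.0450) + 3.1 * (-0.2588, -0.9659) = (-4.5288 + -0.8023, 10.0450 + -2.9944) = (-5.3311, 7.0507)
End effector: (-5.3311, 7.0507)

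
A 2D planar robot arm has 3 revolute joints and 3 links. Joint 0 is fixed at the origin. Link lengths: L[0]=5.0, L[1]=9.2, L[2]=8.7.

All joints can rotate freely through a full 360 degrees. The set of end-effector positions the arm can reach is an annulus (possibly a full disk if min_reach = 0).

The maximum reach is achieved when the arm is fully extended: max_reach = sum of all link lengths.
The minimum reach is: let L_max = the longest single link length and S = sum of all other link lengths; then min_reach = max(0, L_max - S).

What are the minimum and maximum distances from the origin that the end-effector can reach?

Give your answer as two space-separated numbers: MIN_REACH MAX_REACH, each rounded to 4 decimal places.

Link lengths: [5.0, 9.2, 8.7]
max_reach = 5 + 9.2 + 8.7 = 22.9
L_max = max([5.0, 9.2, 8.7]) = 9.2
S (sum of others) = 22.9 - 9.2 = 13.7
min_reach = max(0, 9.2 - 13.7) = max(0, -4.5) = 0

Answer: 0.0000 22.9000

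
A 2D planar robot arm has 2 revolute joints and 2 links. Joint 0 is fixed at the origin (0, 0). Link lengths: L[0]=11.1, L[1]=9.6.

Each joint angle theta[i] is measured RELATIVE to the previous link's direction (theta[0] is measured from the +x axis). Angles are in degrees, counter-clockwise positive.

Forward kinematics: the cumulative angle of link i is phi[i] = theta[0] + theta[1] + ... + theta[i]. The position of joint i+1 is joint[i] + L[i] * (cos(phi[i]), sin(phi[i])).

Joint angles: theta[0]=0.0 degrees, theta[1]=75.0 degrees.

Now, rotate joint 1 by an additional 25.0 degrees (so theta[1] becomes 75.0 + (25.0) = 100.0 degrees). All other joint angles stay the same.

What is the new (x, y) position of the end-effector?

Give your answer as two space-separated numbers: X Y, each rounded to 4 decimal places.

Answer: 9.4330 9.4542

Derivation:
joint[0] = (0.0000, 0.0000)  (base)
link 0: phi[0] = 0 = 0 deg
  cos(0 deg) = 1.0000, sin(0 deg) = 0.0000
  joint[1] = (0.0000, 0.0000) + 11.1 * (1.0000, 0.0000) = (0.0000 + 11.1000, 0.0000 + 0.0000) = (11.1000, 0.0000)
link 1: phi[1] = 0 + 100 = 100 deg
  cos(100 deg) = -0.1736, sin(100 deg) = 0.9848
  joint[2] = (11.1000, 0.0000) + 9.6 * (-0.1736, 0.9848) = (11.1000 + -1.6670, 0.0000 + 9.4542) = (9.4330, 9.4542)
End effector: (9.4330, 9.4542)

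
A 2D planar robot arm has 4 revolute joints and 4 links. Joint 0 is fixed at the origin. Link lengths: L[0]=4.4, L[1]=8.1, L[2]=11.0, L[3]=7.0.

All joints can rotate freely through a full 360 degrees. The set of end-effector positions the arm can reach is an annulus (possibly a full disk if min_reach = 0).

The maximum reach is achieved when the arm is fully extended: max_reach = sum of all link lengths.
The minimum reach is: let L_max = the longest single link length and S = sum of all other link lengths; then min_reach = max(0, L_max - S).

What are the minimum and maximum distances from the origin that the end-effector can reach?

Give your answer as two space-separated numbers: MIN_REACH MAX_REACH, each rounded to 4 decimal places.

Link lengths: [4.4, 8.1, 11.0, 7.0]
max_reach = 4.4 + 8.1 + 11 + 7 = 30.5
L_max = max([4.4, 8.1, 11.0, 7.0]) = 11
S (sum of others) = 30.5 - 11 = 19.5
min_reach = max(0, 11 - 19.5) = max(0, -8.5) = 0

Answer: 0.0000 30.5000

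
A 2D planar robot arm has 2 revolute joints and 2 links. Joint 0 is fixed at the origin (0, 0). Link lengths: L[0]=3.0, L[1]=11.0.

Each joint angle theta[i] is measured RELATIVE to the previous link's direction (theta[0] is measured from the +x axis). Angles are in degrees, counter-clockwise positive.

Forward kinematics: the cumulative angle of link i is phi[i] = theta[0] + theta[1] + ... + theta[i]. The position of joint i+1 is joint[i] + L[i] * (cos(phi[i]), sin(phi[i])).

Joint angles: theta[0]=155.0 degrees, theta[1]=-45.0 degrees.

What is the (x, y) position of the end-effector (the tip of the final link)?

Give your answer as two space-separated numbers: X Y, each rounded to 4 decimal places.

joint[0] = (0.0000, 0.0000)  (base)
link 0: phi[0] = 155 = 155 deg
  cos(155 deg) = -0.9063, sin(155 deg) = 0.4226
  joint[1] = (0.0000, 0.0000) + 3 * (-0.9063, 0.4226) = (0.0000 + -2.7189, 0.0000 + 1.2679) = (-2.7189, 1.2679)
link 1: phi[1] = 155 + -45 = 110 deg
  cos(110 deg) = -0.3420, sin(110 deg) = 0.9397
  joint[2] = (-2.7189, 1.2679) + 11 * (-0.3420, 0.9397) = (-2.7189 + -3.7622, 1.2679 + 10.3366) = (-6.4811, 11.6045)
End effector: (-6.4811, 11.6045)

Answer: -6.4811 11.6045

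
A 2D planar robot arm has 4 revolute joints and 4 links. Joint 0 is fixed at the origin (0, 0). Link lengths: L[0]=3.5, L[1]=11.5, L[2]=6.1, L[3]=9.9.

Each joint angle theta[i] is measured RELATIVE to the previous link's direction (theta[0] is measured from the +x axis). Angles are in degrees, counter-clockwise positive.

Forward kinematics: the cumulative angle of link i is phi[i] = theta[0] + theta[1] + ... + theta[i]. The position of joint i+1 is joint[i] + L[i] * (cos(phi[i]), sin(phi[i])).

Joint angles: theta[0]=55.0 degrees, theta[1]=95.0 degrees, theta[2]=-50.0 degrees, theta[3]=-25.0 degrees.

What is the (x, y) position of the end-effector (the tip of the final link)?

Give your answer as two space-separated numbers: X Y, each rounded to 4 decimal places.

joint[0] = (0.0000, 0.0000)  (base)
link 0: phi[0] = 55 = 55 deg
  cos(55 deg) = 0.5736, sin(55 deg) = 0.8192
  joint[1] = (0.0000, 0.0000) + 3.5 * (0.5736, 0.8192) = (0.0000 + 2.0075, 0.0000 + 2.8670) = (2.0075, 2.8670)
link 1: phi[1] = 55 + 95 = 150 deg
  cos(150 deg) = -0.8660, sin(150 deg) = 0.5000
  joint[2] = (2.0075, 2.8670) + 11.5 * (-0.8660, 0.5000) = (2.0075 + -9.9593, 2.8670 + 5.7500) = (-7.9518, 8.6170)
link 2: phi[2] = 55 + 95 + -50 = 100 deg
  cos(100 deg) = -0.1736, sin(100 deg) = 0.9848
  joint[3] = (-7.9518, 8.6170) + 6.1 * (-0.1736, 0.9848) = (-7.9518 + -1.0593, 8.6170 + 6.0073) = (-9.0110, 14.6244)
link 3: phi[3] = 55 + 95 + -50 + -25 = 75 deg
  cos(75 deg) = 0.2588, sin(75 deg) = 0.9659
  joint[4] = (-9.0110, 14.6244) + 9.9 * (0.2588, 0.9659) = (-9.0110 + 2.5623, 14.6244 + 9.5627) = (-6.4487, 24.1870)
End effector: (-6.4487, 24.1870)

Answer: -6.4487 24.1870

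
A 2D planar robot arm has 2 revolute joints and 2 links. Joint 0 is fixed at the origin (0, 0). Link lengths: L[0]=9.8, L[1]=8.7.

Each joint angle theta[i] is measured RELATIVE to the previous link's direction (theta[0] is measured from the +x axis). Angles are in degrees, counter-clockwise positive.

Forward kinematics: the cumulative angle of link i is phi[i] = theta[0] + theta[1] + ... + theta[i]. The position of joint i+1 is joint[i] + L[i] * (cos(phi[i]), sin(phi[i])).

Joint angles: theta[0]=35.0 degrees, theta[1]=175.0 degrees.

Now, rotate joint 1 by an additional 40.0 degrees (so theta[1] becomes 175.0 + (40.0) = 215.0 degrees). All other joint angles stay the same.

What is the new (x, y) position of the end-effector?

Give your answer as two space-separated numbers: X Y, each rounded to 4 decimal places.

joint[0] = (0.0000, 0.0000)  (base)
link 0: phi[0] = 35 = 35 deg
  cos(35 deg) = 0.8192, sin(35 deg) = 0.5736
  joint[1] = (0.0000, 0.0000) + 9.8 * (0.8192, 0.5736) = (0.0000 + 8.0277, 0.0000 + 5.6210) = (8.0277, 5.6210)
link 1: phi[1] = 35 + 215 = 250 deg
  cos(250 deg) = -0.3420, sin(250 deg) = -0.9397
  joint[2] = (8.0277, 5.6210) + 8.7 * (-0.3420, -0.9397) = (8.0277 + -2.9756, 5.6210 + -8.1753) = (5.0521, -2.5543)
End effector: (5.0521, -2.5543)

Answer: 5.0521 -2.5543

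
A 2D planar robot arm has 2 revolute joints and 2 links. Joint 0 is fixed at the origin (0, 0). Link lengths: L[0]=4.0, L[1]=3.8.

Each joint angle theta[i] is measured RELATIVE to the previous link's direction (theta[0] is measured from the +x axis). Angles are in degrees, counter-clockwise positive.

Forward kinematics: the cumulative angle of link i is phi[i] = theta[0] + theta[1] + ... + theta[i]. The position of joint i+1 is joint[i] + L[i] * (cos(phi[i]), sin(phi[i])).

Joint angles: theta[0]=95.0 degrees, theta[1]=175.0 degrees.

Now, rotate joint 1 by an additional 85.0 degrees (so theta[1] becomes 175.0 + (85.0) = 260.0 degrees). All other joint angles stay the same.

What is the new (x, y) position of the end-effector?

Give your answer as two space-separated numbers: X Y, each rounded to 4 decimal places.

joint[0] = (0.0000, 0.0000)  (base)
link 0: phi[0] = 95 = 95 deg
  cos(95 deg) = -0.0872, sin(95 deg) = 0.9962
  joint[1] = (0.0000, 0.0000) + 4 * (-0.0872, 0.9962) = (0.0000 + -0.3486, 0.0000 + 3.9848) = (-0.3486, 3.9848)
link 1: phi[1] = 95 + 260 = 355 deg
  cos(355 deg) = 0.9962, sin(355 deg) = -0.0872
  joint[2] = (-0.3486, 3.9848) + 3.8 * (0.9962, -0.0872) = (-0.3486 + 3.7855, 3.9848 + -0.3312) = (3.4369, 3.6536)
End effector: (3.4369, 3.6536)

Answer: 3.4369 3.6536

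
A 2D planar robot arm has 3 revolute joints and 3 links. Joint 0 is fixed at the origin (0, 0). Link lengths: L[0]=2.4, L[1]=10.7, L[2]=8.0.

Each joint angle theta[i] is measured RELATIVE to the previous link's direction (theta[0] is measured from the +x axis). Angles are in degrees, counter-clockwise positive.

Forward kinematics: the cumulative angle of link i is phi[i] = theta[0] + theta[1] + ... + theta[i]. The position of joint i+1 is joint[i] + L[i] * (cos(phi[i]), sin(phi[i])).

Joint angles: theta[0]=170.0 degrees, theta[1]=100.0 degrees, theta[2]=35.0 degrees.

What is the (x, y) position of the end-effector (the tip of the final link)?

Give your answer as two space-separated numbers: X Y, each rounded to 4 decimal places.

joint[0] = (0.0000, 0.0000)  (base)
link 0: phi[0] = 170 = 170 deg
  cos(170 deg) = -0.9848, sin(170 deg) = 0.1736
  joint[1] = (0.0000, 0.0000) + 2.4 * (-0.9848, 0.1736) = (0.0000 + -2.3635, 0.0000 + 0.4168) = (-2.3635, 0.4168)
link 1: phi[1] = 170 + 100 = 270 deg
  cos(270 deg) = -0.0000, sin(270 deg) = -1.0000
  joint[2] = (-2.3635, 0.4168) + 10.7 * (-0.0000, -1.0000) = (-2.3635 + -0.0000, 0.4168 + -10.7000) = (-2.3635, -10.2832)
link 2: phi[2] = 170 + 100 + 35 = 305 deg
  cos(305 deg) = 0.5736, sin(305 deg) = -0.8192
  joint[3] = (-2.3635, -10.2832) + 8 * (0.5736, -0.8192) = (-2.3635 + 4.5886, -10.2832 + -6.5532) = (2.2251, -16.8365)
End effector: (2.2251, -16.8365)

Answer: 2.2251 -16.8365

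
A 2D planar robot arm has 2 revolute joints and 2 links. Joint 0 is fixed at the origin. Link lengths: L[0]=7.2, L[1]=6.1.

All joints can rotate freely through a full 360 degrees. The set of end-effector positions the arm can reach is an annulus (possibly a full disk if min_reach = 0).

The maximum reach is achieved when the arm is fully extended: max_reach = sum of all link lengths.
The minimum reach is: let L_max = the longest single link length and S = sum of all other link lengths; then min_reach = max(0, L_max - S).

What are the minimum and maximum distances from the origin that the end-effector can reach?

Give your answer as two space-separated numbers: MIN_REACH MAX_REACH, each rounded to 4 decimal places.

Link lengths: [7.2, 6.1]
max_reach = 7.2 + 6.1 = 13.3
L_max = max([7.2, 6.1]) = 7.2
S (sum of others) = 13.3 - 7.2 = 6.1
min_reach = max(0, 7.2 - 6.1) = max(0, 1.1) = 1.1

Answer: 1.1000 13.3000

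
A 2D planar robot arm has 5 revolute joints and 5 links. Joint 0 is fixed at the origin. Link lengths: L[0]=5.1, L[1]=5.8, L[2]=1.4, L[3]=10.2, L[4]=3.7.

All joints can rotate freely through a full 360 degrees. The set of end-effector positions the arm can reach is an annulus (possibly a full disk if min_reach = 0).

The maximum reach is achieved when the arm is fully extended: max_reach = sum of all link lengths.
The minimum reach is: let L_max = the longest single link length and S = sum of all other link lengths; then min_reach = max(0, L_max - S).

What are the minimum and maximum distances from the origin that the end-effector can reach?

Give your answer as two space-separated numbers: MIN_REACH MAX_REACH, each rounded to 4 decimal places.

Link lengths: [5.1, 5.8, 1.4, 10.2, 3.7]
max_reach = 5.1 + 5.8 + 1.4 + 10.2 + 3.7 = 26.2
L_max = max([5.1, 5.8, 1.4, 10.2, 3.7]) = 10.2
S (sum of others) = 26.2 - 10.2 = 16
min_reach = max(0, 10.2 - 16) = max(0, -5.8) = 0

Answer: 0.0000 26.2000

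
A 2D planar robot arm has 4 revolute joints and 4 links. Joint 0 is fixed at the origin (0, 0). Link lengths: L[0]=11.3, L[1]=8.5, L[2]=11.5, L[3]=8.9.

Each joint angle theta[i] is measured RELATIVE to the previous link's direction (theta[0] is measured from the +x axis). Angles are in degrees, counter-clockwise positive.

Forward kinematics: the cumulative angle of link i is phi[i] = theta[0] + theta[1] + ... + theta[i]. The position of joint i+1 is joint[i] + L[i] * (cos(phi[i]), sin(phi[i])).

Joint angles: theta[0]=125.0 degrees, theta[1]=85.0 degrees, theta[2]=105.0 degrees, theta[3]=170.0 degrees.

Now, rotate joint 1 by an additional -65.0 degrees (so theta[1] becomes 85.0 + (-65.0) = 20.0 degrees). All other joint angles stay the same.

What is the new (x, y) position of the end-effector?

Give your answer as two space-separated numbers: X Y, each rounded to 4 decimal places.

Answer: -12.9274 11.0330

Derivation:
joint[0] = (0.0000, 0.0000)  (base)
link 0: phi[0] = 125 = 125 deg
  cos(125 deg) = -0.5736, sin(125 deg) = 0.8192
  joint[1] = (0.0000, 0.0000) + 11.3 * (-0.5736, 0.8192) = (0.0000 + -6.4814, 0.0000 + 9.2564) = (-6.4814, 9.2564)
link 1: phi[1] = 125 + 20 = 145 deg
  cos(145 deg) = -0.8192, sin(145 deg) = 0.5736
  joint[2] = (-6.4814, 9.2564) + 8.5 * (-0.8192, 0.5736) = (-6.4814 + -6.9628, 9.2564 + 4.8754) = (-13.4442, 14.1318)
link 2: phi[2] = 125 + 20 + 105 = 250 deg
  cos(250 deg) = -0.3420, sin(250 deg) = -0.9397
  joint[3] = (-13.4442, 14.1318) + 11.5 * (-0.3420, -0.9397) = (-13.4442 + -3.9332, 14.1318 + -10.8065) = (-17.3774, 3.3254)
link 3: phi[3] = 125 + 20 + 105 + 170 = 420 deg
  cos(420 deg) = 0.5000, sin(420 deg) = 0.8660
  joint[4] = (-17.3774, 3.3254) + 8.9 * (0.5000, 0.8660) = (-17.3774 + 4.4500, 3.3254 + 7.7076) = (-12.9274, 11.0330)
End effector: (-12.9274, 11.0330)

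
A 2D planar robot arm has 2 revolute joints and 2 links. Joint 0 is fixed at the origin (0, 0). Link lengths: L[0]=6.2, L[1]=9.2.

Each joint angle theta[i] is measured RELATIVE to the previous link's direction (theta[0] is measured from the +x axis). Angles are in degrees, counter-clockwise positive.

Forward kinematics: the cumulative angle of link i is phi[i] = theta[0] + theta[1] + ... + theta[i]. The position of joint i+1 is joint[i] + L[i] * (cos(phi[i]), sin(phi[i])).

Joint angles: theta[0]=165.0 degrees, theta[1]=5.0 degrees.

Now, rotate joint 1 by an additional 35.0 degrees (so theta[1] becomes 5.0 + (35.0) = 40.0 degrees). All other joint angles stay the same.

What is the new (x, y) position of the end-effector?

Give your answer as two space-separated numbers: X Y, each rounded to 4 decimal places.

joint[0] = (0.0000, 0.0000)  (base)
link 0: phi[0] = 165 = 165 deg
  cos(165 deg) = -0.9659, sin(165 deg) = 0.2588
  joint[1] = (0.0000, 0.0000) + 6.2 * (-0.9659, 0.2588) = (0.0000 + -5.9887, 0.0000 + 1.6047) = (-5.9887, 1.6047)
link 1: phi[1] = 165 + 40 = 205 deg
  cos(205 deg) = -0.9063, sin(205 deg) = -0.4226
  joint[2] = (-5.9887, 1.6047) + 9.2 * (-0.9063, -0.4226) = (-5.9887 + -8.3380, 1.6047 + -3.8881) = (-14.3268, -2.2834)
End effector: (-14.3268, -2.2834)

Answer: -14.3268 -2.2834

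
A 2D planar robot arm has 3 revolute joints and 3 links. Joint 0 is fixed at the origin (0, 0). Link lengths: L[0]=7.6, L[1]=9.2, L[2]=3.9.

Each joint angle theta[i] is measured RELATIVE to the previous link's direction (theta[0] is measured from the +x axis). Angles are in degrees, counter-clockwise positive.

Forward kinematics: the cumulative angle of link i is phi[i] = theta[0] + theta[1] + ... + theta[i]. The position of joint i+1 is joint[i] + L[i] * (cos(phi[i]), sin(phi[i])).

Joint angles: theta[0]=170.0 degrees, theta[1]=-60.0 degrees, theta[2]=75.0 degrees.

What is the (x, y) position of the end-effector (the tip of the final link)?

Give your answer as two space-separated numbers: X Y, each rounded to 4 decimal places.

joint[0] = (0.0000, 0.0000)  (base)
link 0: phi[0] = 170 = 170 deg
  cos(170 deg) = -0.9848, sin(170 deg) = 0.1736
  joint[1] = (0.0000, 0.0000) + 7.6 * (-0.9848, 0.1736) = (0.0000 + -7.4845, 0.0000 + 1.3197) = (-7.4845, 1.3197)
link 1: phi[1] = 170 + -60 = 110 deg
  cos(110 deg) = -0.3420, sin(110 deg) = 0.9397
  joint[2] = (-7.4845, 1.3197) + 9.2 * (-0.3420, 0.9397) = (-7.4845 + -3.1466, 1.3197 + 8.6452) = (-10.6311, 9.9649)
link 2: phi[2] = 170 + -60 + 75 = 185 deg
  cos(185 deg) = -0.9962, sin(185 deg) = -0.0872
  joint[3] = (-10.6311, 9.9649) + 3.9 * (-0.9962, -0.0872) = (-10.6311 + -3.8852, 9.9649 + -0.3399) = (-14.5163, 9.6250)
End effector: (-14.5163, 9.6250)

Answer: -14.5163 9.6250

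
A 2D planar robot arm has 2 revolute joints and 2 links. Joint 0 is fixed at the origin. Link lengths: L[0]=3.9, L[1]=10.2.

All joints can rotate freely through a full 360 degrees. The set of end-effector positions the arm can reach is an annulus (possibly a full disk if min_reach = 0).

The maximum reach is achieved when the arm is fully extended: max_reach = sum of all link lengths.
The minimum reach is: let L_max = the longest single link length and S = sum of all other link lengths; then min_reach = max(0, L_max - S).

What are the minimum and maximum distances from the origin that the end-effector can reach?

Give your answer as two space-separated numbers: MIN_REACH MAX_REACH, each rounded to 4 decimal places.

Link lengths: [3.9, 10.2]
max_reach = 3.9 + 10.2 = 14.1
L_max = max([3.9, 10.2]) = 10.2
S (sum of others) = 14.1 - 10.2 = 3.9
min_reach = max(0, 10.2 - 3.9) = max(0, 6.3) = 6.3

Answer: 6.3000 14.1000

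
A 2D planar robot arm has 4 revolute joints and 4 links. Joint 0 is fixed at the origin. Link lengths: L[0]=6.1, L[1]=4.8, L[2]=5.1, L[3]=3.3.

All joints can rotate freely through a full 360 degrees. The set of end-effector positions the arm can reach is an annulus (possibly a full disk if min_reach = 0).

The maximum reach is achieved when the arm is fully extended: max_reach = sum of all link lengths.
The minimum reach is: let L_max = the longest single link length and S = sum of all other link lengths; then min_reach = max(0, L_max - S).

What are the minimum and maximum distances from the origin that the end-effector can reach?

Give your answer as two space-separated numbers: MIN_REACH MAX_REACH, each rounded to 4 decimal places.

Answer: 0.0000 19.3000

Derivation:
Link lengths: [6.1, 4.8, 5.1, 3.3]
max_reach = 6.1 + 4.8 + 5.1 + 3.3 = 19.3
L_max = max([6.1, 4.8, 5.1, 3.3]) = 6.1
S (sum of others) = 19.3 - 6.1 = 13.2
min_reach = max(0, 6.1 - 13.2) = max(0, -7.1) = 0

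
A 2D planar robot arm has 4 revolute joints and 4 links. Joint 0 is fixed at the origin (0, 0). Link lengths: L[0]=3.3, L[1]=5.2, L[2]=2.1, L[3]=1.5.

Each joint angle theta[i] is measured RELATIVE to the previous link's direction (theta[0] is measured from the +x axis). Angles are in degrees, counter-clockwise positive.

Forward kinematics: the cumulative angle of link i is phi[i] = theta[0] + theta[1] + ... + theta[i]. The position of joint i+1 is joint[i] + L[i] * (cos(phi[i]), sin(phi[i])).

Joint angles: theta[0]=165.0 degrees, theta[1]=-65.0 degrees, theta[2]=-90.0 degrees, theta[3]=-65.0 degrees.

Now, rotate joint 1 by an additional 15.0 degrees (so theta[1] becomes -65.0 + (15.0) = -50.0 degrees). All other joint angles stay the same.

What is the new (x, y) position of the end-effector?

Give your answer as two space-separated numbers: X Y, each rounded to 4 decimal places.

joint[0] = (0.0000, 0.0000)  (base)
link 0: phi[0] = 165 = 165 deg
  cos(165 deg) = -0.9659, sin(165 deg) = 0.2588
  joint[1] = (0.0000, 0.0000) + 3.3 * (-0.9659, 0.2588) = (0.0000 + -3.1876, 0.0000 + 0.8541) = (-3.1876, 0.8541)
link 1: phi[1] = 165 + -50 = 115 deg
  cos(115 deg) = -0.4226, sin(115 deg) = 0.9063
  joint[2] = (-3.1876, 0.8541) + 5.2 * (-0.4226, 0.9063) = (-3.1876 + -2.1976, 0.8541 + 4.7128) = (-5.3852, 5.5669)
link 2: phi[2] = 165 + -50 + -90 = 25 deg
  cos(25 deg) = 0.9063, sin(25 deg) = 0.4226
  joint[3] = (-5.3852, 5.5669) + 2.1 * (0.9063, 0.4226) = (-5.3852 + 1.9032, 5.5669 + 0.8875) = (-3.4819, 6.4544)
link 3: phi[3] = 165 + -50 + -90 + -65 = -40 deg
  cos(-40 deg) = 0.7660, sin(-40 deg) = -0.6428
  joint[4] = (-3.4819, 6.4544) + 1.5 * (0.7660, -0.6428) = (-3.4819 + 1.1491, 6.4544 + -0.9642) = (-2.3329, 5.4902)
End effector: (-2.3329, 5.4902)

Answer: -2.3329 5.4902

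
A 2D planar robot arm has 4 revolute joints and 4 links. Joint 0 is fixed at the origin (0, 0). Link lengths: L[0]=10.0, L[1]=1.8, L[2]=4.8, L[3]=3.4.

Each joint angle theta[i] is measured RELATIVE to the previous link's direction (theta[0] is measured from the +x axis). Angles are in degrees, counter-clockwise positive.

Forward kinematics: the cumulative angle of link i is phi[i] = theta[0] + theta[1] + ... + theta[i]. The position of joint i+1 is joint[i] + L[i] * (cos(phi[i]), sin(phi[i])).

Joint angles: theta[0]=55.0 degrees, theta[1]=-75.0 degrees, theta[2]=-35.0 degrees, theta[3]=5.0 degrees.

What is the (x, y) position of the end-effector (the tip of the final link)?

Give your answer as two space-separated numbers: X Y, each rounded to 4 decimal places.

Answer: 12.3659 1.0394

Derivation:
joint[0] = (0.0000, 0.0000)  (base)
link 0: phi[0] = 55 = 55 deg
  cos(55 deg) = 0.5736, sin(55 deg) = 0.8192
  joint[1] = (0.0000, 0.0000) + 10 * (0.5736, 0.8192) = (0.0000 + 5.7358, 0.0000 + 8.1915) = (5.7358, 8.1915)
link 1: phi[1] = 55 + -75 = -20 deg
  cos(-20 deg) = 0.9397, sin(-20 deg) = -0.3420
  joint[2] = (5.7358, 8.1915) + 1.8 * (0.9397, -0.3420) = (5.7358 + 1.6914, 8.1915 + -0.6156) = (7.4272, 7.5759)
link 2: phi[2] = 55 + -75 + -35 = -55 deg
  cos(-55 deg) = 0.5736, sin(-55 deg) = -0.8192
  joint[3] = (7.4272, 7.5759) + 4.8 * (0.5736, -0.8192) = (7.4272 + 2.7532, 7.5759 + -3.9319) = (10.1804, 3.6440)
link 3: phi[3] = 55 + -75 + -35 + 5 = -50 deg
  cos(-50 deg) = 0.6428, sin(-50 deg) = -0.7660
  joint[4] = (10.1804, 3.6440) + 3.4 * (0.6428, -0.7660) = (10.1804 + 2.1855, 3.6440 + -2.6046) = (12.3659, 1.0394)
End effector: (12.3659, 1.0394)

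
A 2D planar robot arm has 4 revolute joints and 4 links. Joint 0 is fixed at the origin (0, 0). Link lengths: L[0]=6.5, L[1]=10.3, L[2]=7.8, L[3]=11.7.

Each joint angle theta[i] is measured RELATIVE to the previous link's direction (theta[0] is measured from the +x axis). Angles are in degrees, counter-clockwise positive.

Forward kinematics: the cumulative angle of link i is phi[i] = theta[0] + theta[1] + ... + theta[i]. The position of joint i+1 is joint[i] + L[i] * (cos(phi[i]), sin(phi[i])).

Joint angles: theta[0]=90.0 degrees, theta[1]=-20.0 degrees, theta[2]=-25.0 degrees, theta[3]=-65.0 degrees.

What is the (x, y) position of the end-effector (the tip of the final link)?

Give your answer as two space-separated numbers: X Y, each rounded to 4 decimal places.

joint[0] = (0.0000, 0.0000)  (base)
link 0: phi[0] = 90 = 90 deg
  cos(90 deg) = 0.0000, sin(90 deg) = 1.0000
  joint[1] = (0.0000, 0.0000) + 6.5 * (0.0000, 1.0000) = (0.0000 + 0.0000, 0.0000 + 6.5000) = (0.0000, 6.5000)
link 1: phi[1] = 90 + -20 = 70 deg
  cos(70 deg) = 0.3420, sin(70 deg) = 0.9397
  joint[2] = (0.0000, 6.5000) + 10.3 * (0.3420, 0.9397) = (0.0000 + 3.5228, 6.5000 + 9.6788) = (3.5228, 16.1788)
link 2: phi[2] = 90 + -20 + -25 = 45 deg
  cos(45 deg) = 0.7071, sin(45 deg) = 0.7071
  joint[3] = (3.5228, 16.1788) + 7.8 * (0.7071, 0.7071) = (3.5228 + 5.5154, 16.1788 + 5.5154) = (9.0382, 21.6943)
link 3: phi[3] = 90 + -20 + -25 + -65 = -20 deg
  cos(-20 deg) = 0.9397, sin(-20 deg) = -0.3420
  joint[4] = (9.0382, 21.6943) + 11.7 * (0.9397, -0.3420) = (9.0382 + 10.9944, 21.6943 + -4.0016) = (20.0326, 17.6926)
End effector: (20.0326, 17.6926)

Answer: 20.0326 17.6926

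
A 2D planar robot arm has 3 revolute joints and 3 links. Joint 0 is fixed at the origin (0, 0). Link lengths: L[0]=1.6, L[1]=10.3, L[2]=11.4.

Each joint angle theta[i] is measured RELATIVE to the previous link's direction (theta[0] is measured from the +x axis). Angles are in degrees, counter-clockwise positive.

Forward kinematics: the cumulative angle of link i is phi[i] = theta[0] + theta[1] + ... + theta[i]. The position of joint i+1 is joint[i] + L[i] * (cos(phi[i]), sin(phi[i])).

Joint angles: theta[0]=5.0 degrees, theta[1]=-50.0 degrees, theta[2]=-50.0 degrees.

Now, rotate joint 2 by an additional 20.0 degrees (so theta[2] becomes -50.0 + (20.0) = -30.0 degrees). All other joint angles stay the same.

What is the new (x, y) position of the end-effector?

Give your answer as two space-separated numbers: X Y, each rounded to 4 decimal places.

Answer: 11.8276 -18.1553

Derivation:
joint[0] = (0.0000, 0.0000)  (base)
link 0: phi[0] = 5 = 5 deg
  cos(5 deg) = 0.9962, sin(5 deg) = 0.0872
  joint[1] = (0.0000, 0.0000) + 1.6 * (0.9962, 0.0872) = (0.0000 + 1.5939, 0.0000 + 0.1394) = (1.5939, 0.1394)
link 1: phi[1] = 5 + -50 = -45 deg
  cos(-45 deg) = 0.7071, sin(-45 deg) = -0.7071
  joint[2] = (1.5939, 0.1394) + 10.3 * (0.7071, -0.7071) = (1.5939 + 7.2832, 0.1394 + -7.2832) = (8.8771, -7.1438)
link 2: phi[2] = 5 + -50 + -30 = -75 deg
  cos(-75 deg) = 0.2588, sin(-75 deg) = -0.9659
  joint[3] = (8.8771, -7.1438) + 11.4 * (0.2588, -0.9659) = (8.8771 + 2.9505, -7.1438 + -11.0116) = (11.8276, -18.1553)
End effector: (11.8276, -18.1553)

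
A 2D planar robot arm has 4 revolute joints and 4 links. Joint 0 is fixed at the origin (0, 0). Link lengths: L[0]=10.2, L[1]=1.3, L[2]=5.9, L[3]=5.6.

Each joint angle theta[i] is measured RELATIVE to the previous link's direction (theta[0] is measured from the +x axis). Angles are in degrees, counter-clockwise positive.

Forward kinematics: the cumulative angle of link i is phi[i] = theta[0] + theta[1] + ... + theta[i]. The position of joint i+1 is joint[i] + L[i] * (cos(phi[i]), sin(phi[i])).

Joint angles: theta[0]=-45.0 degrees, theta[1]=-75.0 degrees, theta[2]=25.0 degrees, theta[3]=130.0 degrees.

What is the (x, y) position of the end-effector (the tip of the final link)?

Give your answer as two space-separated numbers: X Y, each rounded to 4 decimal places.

Answer: 10.6355 -11.0038

Derivation:
joint[0] = (0.0000, 0.0000)  (base)
link 0: phi[0] = -45 = -45 deg
  cos(-45 deg) = 0.7071, sin(-45 deg) = -0.7071
  joint[1] = (0.0000, 0.0000) + 10.2 * (0.7071, -0.7071) = (0.0000 + 7.2125, 0.0000 + -7.2125) = (7.2125, -7.2125)
link 1: phi[1] = -45 + -75 = -120 deg
  cos(-120 deg) = -0.5000, sin(-120 deg) = -0.8660
  joint[2] = (7.2125, -7.2125) + 1.3 * (-0.5000, -0.8660) = (7.2125 + -0.6500, -7.2125 + -1.1258) = (6.5625, -8.3383)
link 2: phi[2] = -45 + -75 + 25 = -95 deg
  cos(-95 deg) = -0.0872, sin(-95 deg) = -0.9962
  joint[3] = (6.5625, -8.3383) + 5.9 * (-0.0872, -0.9962) = (6.5625 + -0.5142, -8.3383 + -5.8775) = (6.0483, -14.2159)
link 3: phi[3] = -45 + -75 + 25 + 130 = 35 deg
  cos(35 deg) = 0.8192, sin(35 deg) = 0.5736
  joint[4] = (6.0483, -14.2159) + 5.6 * (0.8192, 0.5736) = (6.0483 + 4.5873, -14.2159 + 3.2120) = (10.6355, -11.0038)
End effector: (10.6355, -11.0038)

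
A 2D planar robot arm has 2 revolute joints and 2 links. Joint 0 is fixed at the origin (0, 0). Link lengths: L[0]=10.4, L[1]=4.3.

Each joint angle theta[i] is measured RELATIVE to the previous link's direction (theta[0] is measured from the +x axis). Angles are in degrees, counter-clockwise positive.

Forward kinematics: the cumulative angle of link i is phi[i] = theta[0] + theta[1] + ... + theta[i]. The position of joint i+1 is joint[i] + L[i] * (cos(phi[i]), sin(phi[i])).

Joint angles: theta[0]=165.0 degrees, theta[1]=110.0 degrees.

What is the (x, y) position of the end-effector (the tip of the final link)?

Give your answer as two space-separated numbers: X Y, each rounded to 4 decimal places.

Answer: -9.6709 -1.5919

Derivation:
joint[0] = (0.0000, 0.0000)  (base)
link 0: phi[0] = 165 = 165 deg
  cos(165 deg) = -0.9659, sin(165 deg) = 0.2588
  joint[1] = (0.0000, 0.0000) + 10.4 * (-0.9659, 0.2588) = (0.0000 + -10.0456, 0.0000 + 2.6917) = (-10.0456, 2.6917)
link 1: phi[1] = 165 + 110 = 275 deg
  cos(275 deg) = 0.0872, sin(275 deg) = -0.9962
  joint[2] = (-10.0456, 2.6917) + 4.3 * (0.0872, -0.9962) = (-10.0456 + 0.3748, 2.6917 + -4.2836) = (-9.6709, -1.5919)
End effector: (-9.6709, -1.5919)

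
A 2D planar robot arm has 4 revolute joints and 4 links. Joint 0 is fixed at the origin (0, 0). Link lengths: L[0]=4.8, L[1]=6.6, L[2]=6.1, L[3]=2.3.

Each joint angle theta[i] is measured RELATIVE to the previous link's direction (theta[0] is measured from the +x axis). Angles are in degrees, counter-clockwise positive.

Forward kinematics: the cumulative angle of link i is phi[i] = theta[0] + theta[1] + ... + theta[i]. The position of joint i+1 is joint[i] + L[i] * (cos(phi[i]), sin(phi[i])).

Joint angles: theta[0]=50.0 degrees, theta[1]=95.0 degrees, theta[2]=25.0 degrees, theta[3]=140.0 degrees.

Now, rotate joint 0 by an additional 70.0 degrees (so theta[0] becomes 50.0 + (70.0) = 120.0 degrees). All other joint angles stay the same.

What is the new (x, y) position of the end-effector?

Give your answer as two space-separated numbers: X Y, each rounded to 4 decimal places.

Answer: -8.6951 -4.1248

Derivation:
joint[0] = (0.0000, 0.0000)  (base)
link 0: phi[0] = 120 = 120 deg
  cos(120 deg) = -0.5000, sin(120 deg) = 0.8660
  joint[1] = (0.0000, 0.0000) + 4.8 * (-0.5000, 0.8660) = (0.0000 + -2.4000, 0.0000 + 4.1569) = (-2.4000, 4.1569)
link 1: phi[1] = 120 + 95 = 215 deg
  cos(215 deg) = -0.8192, sin(215 deg) = -0.5736
  joint[2] = (-2.4000, 4.1569) + 6.6 * (-0.8192, -0.5736) = (-2.4000 + -5.4064, 4.1569 + -3.7856) = (-7.8064, 0.3713)
link 2: phi[2] = 120 + 95 + 25 = 240 deg
  cos(240 deg) = -0.5000, sin(240 deg) = -0.8660
  joint[3] = (-7.8064, 0.3713) + 6.1 * (-0.5000, -0.8660) = (-7.8064 + -3.0500, 0.3713 + -5.2828) = (-10.8564, -4.9114)
link 3: phi[3] = 120 + 95 + 25 + 140 = 380 deg
  cos(380 deg) = 0.9397, sin(380 deg) = 0.3420
  joint[4] = (-10.8564, -4.9114) + 2.3 * (0.9397, 0.3420) = (-10.8564 + 2.1613, -4.9114 + 0.7866) = (-8.6951, -4.1248)
End effector: (-8.6951, -4.1248)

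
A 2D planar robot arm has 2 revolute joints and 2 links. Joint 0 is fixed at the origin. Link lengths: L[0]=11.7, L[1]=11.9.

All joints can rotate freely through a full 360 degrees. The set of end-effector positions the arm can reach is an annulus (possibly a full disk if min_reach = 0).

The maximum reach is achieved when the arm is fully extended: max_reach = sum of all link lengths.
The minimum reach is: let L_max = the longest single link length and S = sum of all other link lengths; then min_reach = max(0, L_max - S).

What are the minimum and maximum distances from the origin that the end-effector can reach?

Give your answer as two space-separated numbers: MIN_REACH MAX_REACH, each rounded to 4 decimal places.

Link lengths: [11.7, 11.9]
max_reach = 11.7 + 11.9 = 23.6
L_max = max([11.7, 11.9]) = 11.9
S (sum of others) = 23.6 - 11.9 = 11.7
min_reach = max(0, 11.9 - 11.7) = max(0, 0.2) = 0.2

Answer: 0.2000 23.6000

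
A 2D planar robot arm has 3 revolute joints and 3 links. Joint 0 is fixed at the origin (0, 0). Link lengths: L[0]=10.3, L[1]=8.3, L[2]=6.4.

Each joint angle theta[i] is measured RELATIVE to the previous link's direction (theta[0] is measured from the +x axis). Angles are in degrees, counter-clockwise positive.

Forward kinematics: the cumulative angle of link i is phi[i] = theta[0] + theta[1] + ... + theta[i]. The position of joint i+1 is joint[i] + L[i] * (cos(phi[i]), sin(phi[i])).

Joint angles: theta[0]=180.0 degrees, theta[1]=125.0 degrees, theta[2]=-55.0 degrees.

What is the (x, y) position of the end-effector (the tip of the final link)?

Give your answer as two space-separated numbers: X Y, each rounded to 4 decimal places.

joint[0] = (0.0000, 0.0000)  (base)
link 0: phi[0] = 180 = 180 deg
  cos(180 deg) = -1.0000, sin(180 deg) = 0.0000
  joint[1] = (0.0000, 0.0000) + 10.3 * (-1.0000, 0.0000) = (0.0000 + -10.3000, 0.0000 + 0.0000) = (-10.3000, 0.0000)
link 1: phi[1] = 180 + 125 = 305 deg
  cos(305 deg) = 0.5736, sin(305 deg) = -0.8192
  joint[2] = (-10.3000, 0.0000) + 8.3 * (0.5736, -0.8192) = (-10.3000 + 4.7607, 0.0000 + -6.7990) = (-5.5393, -6.7990)
link 2: phi[2] = 180 + 125 + -55 = 250 deg
  cos(250 deg) = -0.3420, sin(250 deg) = -0.9397
  joint[3] = (-5.5393, -6.7990) + 6.4 * (-0.3420, -0.9397) = (-5.5393 + -2.1889, -6.7990 + -6.0140) = (-7.7282, -12.8130)
End effector: (-7.7282, -12.8130)

Answer: -7.7282 -12.8130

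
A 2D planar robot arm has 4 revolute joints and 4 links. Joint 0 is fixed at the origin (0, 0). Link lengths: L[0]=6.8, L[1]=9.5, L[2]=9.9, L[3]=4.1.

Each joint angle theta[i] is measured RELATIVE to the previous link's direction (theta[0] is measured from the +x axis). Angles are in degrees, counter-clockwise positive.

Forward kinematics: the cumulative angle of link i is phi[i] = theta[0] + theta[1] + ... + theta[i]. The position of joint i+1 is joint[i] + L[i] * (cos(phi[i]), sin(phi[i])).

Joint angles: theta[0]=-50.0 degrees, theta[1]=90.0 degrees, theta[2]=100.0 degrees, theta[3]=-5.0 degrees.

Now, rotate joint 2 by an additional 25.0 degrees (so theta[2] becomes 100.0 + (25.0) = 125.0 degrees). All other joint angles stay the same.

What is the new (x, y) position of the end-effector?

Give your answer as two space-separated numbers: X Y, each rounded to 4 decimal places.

joint[0] = (0.0000, 0.0000)  (base)
link 0: phi[0] = -50 = -50 deg
  cos(-50 deg) = 0.6428, sin(-50 deg) = -0.7660
  joint[1] = (0.0000, 0.0000) + 6.8 * (0.6428, -0.7660) = (0.0000 + 4.3710, 0.0000 + -5.2091) = (4.3710, -5.2091)
link 1: phi[1] = -50 + 90 = 40 deg
  cos(40 deg) = 0.7660, sin(40 deg) = 0.6428
  joint[2] = (4.3710, -5.2091) + 9.5 * (0.7660, 0.6428) = (4.3710 + 7.2774, -5.2091 + 6.1065) = (11.6484, 0.8974)
link 2: phi[2] = -50 + 90 + 125 = 165 deg
  cos(165 deg) = -0.9659, sin(165 deg) = 0.2588
  joint[3] = (11.6484, 0.8974) + 9.9 * (-0.9659, 0.2588) = (11.6484 + -9.5627, 0.8974 + 2.5623) = (2.0857, 3.4597)
link 3: phi[3] = -50 + 90 + 125 + -5 = 160 deg
  cos(160 deg) = -0.9397, sin(160 deg) = 0.3420
  joint[4] = (2.0857, 3.4597) + 4.1 * (-0.9397, 0.3420) = (2.0857 + -3.8527, 3.4597 + 1.4023) = (-1.7670, 4.8620)
End effector: (-1.7670, 4.8620)

Answer: -1.7670 4.8620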